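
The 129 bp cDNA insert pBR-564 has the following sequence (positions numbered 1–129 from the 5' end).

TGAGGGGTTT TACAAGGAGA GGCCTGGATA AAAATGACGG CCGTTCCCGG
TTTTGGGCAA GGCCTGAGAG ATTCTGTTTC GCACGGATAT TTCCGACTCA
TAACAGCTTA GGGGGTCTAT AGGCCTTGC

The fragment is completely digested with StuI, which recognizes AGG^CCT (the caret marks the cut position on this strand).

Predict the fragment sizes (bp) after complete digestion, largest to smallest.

61, 40, 22, 6 bp

StuI sites (AGGCCT) start at positions 20, 60, 121.
StuI cuts after base 3 of each site, so after positions 22, 62, 123.
Linear molecule, 3 cuts → 4 fragments:
  1–22 → 22 bp
  23–62 → 40 bp
  63–123 → 61 bp
  124–129 → 6 bp
Sorted largest to smallest: 61, 40, 22, 6 bp.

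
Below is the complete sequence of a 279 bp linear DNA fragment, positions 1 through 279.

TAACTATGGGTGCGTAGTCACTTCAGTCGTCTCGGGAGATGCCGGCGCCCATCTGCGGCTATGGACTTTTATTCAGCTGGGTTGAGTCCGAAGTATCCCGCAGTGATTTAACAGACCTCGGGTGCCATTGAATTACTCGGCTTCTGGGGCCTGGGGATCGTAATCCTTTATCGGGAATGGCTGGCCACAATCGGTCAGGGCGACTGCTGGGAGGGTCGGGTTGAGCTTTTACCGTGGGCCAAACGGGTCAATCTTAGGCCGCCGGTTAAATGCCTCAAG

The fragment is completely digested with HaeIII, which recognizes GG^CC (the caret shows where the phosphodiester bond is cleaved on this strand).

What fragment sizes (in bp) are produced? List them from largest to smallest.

149, 54, 35, 21, 20 bp

HaeIII sites (GGCC) start at positions 148, 183, 237, 257.
HaeIII cuts after base 2 of each site, so after positions 149, 184, 238, 258.
Linear molecule, 4 cuts → 5 fragments:
  1–149 → 149 bp
  150–184 → 35 bp
  185–238 → 54 bp
  239–258 → 20 bp
  259–279 → 21 bp
Sorted largest to smallest: 149, 54, 35, 21, 20 bp.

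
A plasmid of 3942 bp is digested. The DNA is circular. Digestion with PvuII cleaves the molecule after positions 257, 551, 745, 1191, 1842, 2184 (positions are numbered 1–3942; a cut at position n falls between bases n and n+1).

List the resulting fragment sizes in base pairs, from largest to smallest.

2015, 651, 446, 342, 294, 194 bp

Circular molecule, 6 cuts → 6 fragments:
  551 − 257 = 294 bp
  745 − 551 = 194 bp
  1191 − 745 = 446 bp
  1842 − 1191 = 651 bp
  2184 − 1842 = 342 bp
  wrap: 3942 − 2184 + 257 = 2015 bp
Sorted largest to smallest: 2015, 651, 446, 342, 294, 194 bp.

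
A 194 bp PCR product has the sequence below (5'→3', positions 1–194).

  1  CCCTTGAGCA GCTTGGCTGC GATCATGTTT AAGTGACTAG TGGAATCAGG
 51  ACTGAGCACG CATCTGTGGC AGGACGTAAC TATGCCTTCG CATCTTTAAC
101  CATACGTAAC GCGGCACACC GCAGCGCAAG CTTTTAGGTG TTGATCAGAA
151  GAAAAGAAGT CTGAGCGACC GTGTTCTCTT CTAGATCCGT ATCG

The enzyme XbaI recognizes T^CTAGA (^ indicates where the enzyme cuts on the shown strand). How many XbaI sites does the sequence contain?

TCTAGA occurs starting at position 180.
XbaI cuts at 1 site.

1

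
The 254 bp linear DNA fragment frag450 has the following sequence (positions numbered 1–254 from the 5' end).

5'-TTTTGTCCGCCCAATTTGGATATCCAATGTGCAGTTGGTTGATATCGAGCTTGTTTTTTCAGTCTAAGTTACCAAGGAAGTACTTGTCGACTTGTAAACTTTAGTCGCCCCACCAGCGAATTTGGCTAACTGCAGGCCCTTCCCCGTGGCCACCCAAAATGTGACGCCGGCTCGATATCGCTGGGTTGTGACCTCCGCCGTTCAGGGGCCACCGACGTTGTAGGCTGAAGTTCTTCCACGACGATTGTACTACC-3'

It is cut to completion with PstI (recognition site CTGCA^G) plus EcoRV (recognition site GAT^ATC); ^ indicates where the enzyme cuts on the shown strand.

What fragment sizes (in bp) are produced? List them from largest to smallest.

The PstI site (CTGCAG) starts at position 130.
PstI cuts after base 5 of each site (before the last base), so after position 134.
EcoRV sites (GATATC) start at positions 19, 41, 174.
EcoRV cuts after base 3 of each site, so after positions 21, 43, 176.
Combined cut positions: 21, 43, 134, 176.
Linear molecule, 4 cuts → 5 fragments:
  1–21 → 21 bp
  22–43 → 22 bp
  44–134 → 91 bp
  135–176 → 42 bp
  177–254 → 78 bp
Sorted largest to smallest: 91, 78, 42, 22, 21 bp.

91, 78, 42, 22, 21 bp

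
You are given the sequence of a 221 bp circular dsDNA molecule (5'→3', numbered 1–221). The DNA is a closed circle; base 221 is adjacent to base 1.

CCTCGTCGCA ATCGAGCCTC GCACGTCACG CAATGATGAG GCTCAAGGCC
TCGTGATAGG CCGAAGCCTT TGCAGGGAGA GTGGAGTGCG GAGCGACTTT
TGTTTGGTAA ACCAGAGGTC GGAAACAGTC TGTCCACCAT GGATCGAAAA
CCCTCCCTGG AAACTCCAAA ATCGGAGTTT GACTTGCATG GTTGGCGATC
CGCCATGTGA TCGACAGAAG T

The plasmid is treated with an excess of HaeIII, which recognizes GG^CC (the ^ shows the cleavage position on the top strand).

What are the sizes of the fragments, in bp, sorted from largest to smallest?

HaeIII sites (GGCC) start at positions 47, 59.
HaeIII cuts after base 2 of each site, so after positions 48, 60.
Circular molecule, 2 cuts → 2 fragments:
  49–60 → 12 bp
  61–221 then 1–48 → 161 + 48 = 209 bp
Sorted largest to smallest: 209, 12 bp.

209, 12 bp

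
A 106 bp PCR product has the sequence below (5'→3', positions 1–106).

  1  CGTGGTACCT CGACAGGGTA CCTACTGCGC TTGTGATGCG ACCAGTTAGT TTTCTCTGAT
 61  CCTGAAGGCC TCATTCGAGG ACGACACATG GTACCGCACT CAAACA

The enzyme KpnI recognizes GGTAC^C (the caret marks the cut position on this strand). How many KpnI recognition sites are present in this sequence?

3

GGTACC occurs starting at positions 4, 17, 90.
KpnI cuts at 3 sites.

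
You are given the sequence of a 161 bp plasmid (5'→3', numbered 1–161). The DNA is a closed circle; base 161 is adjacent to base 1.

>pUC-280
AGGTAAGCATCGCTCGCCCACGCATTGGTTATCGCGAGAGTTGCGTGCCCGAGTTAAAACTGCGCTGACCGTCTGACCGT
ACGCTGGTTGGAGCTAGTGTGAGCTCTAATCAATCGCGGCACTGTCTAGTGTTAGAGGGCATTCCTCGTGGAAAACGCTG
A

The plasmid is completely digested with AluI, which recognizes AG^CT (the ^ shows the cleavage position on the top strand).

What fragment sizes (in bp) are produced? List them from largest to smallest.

AluI sites (AGCT) start at positions 92, 102.
AluI cuts after base 2 of each site, so after positions 93, 103.
Circular molecule, 2 cuts → 2 fragments:
  94–103 → 10 bp
  104–161 then 1–93 → 58 + 93 = 151 bp
Sorted largest to smallest: 151, 10 bp.

151, 10 bp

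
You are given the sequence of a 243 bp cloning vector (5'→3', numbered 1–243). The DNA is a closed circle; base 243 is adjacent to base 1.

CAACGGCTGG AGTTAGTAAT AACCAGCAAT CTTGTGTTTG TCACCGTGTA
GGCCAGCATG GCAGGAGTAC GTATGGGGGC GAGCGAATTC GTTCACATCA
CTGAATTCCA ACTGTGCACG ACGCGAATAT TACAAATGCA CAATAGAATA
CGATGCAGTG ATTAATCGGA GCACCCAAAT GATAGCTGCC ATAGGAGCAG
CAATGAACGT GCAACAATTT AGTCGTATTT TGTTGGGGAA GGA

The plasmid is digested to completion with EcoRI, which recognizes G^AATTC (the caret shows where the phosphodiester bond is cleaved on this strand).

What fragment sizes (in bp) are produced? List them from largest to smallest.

EcoRI sites (GAATTC) start at positions 85, 103.
EcoRI cuts after the first base of each site, so after positions 85, 103.
Circular molecule, 2 cuts → 2 fragments:
  86–103 → 18 bp
  104–243 then 1–85 → 140 + 85 = 225 bp
Sorted largest to smallest: 225, 18 bp.

225, 18 bp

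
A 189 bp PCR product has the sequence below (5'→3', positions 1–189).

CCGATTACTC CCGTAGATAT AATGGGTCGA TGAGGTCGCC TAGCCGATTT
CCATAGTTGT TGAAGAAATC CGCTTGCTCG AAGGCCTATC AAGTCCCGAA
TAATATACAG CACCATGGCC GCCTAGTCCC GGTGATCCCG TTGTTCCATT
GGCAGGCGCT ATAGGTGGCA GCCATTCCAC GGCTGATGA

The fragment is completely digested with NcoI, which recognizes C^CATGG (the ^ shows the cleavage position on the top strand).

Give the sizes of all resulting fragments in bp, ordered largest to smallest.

113, 76 bp

The NcoI site (CCATGG) starts at position 113.
NcoI cuts after the first base of each site, so after position 113.
Linear molecule, 1 cut → 2 fragments:
  1–113 → 113 bp
  114–189 → 76 bp
Sorted largest to smallest: 113, 76 bp.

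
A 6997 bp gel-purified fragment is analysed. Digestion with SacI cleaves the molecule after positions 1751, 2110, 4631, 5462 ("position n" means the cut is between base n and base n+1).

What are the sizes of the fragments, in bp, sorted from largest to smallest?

2521, 1751, 1535, 831, 359 bp

Linear molecule, 4 cuts → 5 fragments:
  1751 − 0 = 1751 bp
  2110 − 1751 = 359 bp
  4631 − 2110 = 2521 bp
  5462 − 4631 = 831 bp
  6997 − 5462 = 1535 bp
Sorted largest to smallest: 2521, 1751, 1535, 831, 359 bp.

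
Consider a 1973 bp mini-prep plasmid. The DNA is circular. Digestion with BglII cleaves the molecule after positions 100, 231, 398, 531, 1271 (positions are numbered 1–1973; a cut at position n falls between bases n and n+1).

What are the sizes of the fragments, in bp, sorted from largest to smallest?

Circular molecule, 5 cuts → 5 fragments:
  231 − 100 = 131 bp
  398 − 231 = 167 bp
  531 − 398 = 133 bp
  1271 − 531 = 740 bp
  wrap: 1973 − 1271 + 100 = 802 bp
Sorted largest to smallest: 802, 740, 167, 133, 131 bp.

802, 740, 167, 133, 131 bp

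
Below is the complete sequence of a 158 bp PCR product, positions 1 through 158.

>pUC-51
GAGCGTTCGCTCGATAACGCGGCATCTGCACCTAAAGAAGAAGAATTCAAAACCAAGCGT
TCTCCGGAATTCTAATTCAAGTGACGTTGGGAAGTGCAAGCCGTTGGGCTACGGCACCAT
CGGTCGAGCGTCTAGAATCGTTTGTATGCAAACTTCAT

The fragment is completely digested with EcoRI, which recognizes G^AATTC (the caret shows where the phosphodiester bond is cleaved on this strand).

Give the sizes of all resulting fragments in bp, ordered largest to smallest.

91, 43, 24 bp

EcoRI sites (GAATTC) start at positions 43, 67.
EcoRI cuts after the first base of each site, so after positions 43, 67.
Linear molecule, 2 cuts → 3 fragments:
  1–43 → 43 bp
  44–67 → 24 bp
  68–158 → 91 bp
Sorted largest to smallest: 91, 43, 24 bp.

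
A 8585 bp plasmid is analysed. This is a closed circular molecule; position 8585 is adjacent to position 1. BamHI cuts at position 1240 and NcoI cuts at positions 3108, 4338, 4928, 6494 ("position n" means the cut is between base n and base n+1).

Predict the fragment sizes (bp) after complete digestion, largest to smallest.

3331, 1868, 1566, 1230, 590 bp

Combined cut positions (sorted): 1240, 3108, 4338, 4928, 6494.
Circular molecule, 5 cuts → 5 fragments:
  3108 − 1240 = 1868 bp
  4338 − 3108 = 1230 bp
  4928 − 4338 = 590 bp
  6494 − 4928 = 1566 bp
  wrap: 8585 − 6494 + 1240 = 3331 bp
Sorted largest to smallest: 3331, 1868, 1566, 1230, 590 bp.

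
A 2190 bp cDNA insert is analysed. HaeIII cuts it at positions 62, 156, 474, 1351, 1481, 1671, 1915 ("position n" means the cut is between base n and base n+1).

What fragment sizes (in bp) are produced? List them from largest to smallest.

877, 318, 275, 244, 190, 130, 94, 62 bp

Linear molecule, 7 cuts → 8 fragments:
  62 − 0 = 62 bp
  156 − 62 = 94 bp
  474 − 156 = 318 bp
  1351 − 474 = 877 bp
  1481 − 1351 = 130 bp
  1671 − 1481 = 190 bp
  1915 − 1671 = 244 bp
  2190 − 1915 = 275 bp
Sorted largest to smallest: 877, 318, 275, 244, 190, 130, 94, 62 bp.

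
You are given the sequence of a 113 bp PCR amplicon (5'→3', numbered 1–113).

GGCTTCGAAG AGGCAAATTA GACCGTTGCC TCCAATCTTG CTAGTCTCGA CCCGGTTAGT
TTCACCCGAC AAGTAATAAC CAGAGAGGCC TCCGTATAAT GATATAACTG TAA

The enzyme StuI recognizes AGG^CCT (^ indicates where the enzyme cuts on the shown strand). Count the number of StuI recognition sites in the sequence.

AGGCCT occurs starting at position 86.
StuI cuts at 1 site.

1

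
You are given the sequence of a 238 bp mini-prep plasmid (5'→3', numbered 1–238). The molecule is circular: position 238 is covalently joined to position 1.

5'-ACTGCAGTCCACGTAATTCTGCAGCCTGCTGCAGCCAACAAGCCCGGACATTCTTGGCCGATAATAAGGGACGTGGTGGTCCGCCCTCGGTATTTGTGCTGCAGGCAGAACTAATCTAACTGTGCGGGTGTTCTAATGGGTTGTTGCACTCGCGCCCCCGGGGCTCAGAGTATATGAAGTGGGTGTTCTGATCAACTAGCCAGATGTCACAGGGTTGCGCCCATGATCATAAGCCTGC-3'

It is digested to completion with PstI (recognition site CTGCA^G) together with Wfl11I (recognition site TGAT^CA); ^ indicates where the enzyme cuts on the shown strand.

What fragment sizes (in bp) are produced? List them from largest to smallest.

PstI sites (CTGCAG) start at positions 2, 19, 29, 99.
PstI cuts after base 5 of each site (before the last base), so after positions 6, 23, 33, 103.
Wfl11I sites (TGATCA) start at positions 189, 224.
Wfl11I cuts after base 4 of each site, so after positions 192, 227.
Combined cut positions: 6, 23, 33, 103, 192, 227.
Circular molecule, 6 cuts → 6 fragments:
  7–23 → 17 bp
  24–33 → 10 bp
  34–103 → 70 bp
  104–192 → 89 bp
  193–227 → 35 bp
  228–238 then 1–6 → 11 + 6 = 17 bp
Sorted largest to smallest: 89, 70, 35, 17, 17, 10 bp.

89, 70, 35, 17, 17, 10 bp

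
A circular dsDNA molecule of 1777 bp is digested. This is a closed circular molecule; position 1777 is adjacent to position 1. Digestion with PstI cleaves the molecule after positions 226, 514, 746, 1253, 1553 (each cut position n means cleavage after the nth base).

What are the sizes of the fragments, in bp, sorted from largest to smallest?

Circular molecule, 5 cuts → 5 fragments:
  514 − 226 = 288 bp
  746 − 514 = 232 bp
  1253 − 746 = 507 bp
  1553 − 1253 = 300 bp
  wrap: 1777 − 1553 + 226 = 450 bp
Sorted largest to smallest: 507, 450, 300, 288, 232 bp.

507, 450, 300, 288, 232 bp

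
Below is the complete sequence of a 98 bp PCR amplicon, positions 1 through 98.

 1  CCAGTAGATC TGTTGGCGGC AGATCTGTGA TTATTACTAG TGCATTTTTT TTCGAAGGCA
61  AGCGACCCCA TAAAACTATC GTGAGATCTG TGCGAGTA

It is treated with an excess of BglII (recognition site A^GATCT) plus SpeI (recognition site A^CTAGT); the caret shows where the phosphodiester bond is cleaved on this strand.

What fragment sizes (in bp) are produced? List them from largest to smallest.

48, 15, 15, 14, 6 bp

BglII sites (AGATCT) start at positions 6, 21, 84.
BglII cuts after the first base of each site, so after positions 6, 21, 84.
The SpeI site (ACTAGT) starts at position 36.
SpeI cuts after the first base of each site, so after position 36.
Combined cut positions: 6, 21, 36, 84.
Linear molecule, 4 cuts → 5 fragments:
  1–6 → 6 bp
  7–21 → 15 bp
  22–36 → 15 bp
  37–84 → 48 bp
  85–98 → 14 bp
Sorted largest to smallest: 48, 15, 15, 14, 6 bp.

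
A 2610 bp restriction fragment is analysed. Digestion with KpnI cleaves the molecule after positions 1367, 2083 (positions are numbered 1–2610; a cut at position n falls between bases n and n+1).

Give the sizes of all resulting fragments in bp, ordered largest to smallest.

Linear molecule, 2 cuts → 3 fragments:
  1367 − 0 = 1367 bp
  2083 − 1367 = 716 bp
  2610 − 2083 = 527 bp
Sorted largest to smallest: 1367, 716, 527 bp.

1367, 716, 527 bp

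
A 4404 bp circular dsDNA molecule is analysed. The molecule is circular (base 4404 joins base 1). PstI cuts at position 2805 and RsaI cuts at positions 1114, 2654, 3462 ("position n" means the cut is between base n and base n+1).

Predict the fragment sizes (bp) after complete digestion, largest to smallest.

Combined cut positions (sorted): 1114, 2654, 2805, 3462.
Circular molecule, 4 cuts → 4 fragments:
  2654 − 1114 = 1540 bp
  2805 − 2654 = 151 bp
  3462 − 2805 = 657 bp
  wrap: 4404 − 3462 + 1114 = 2056 bp
Sorted largest to smallest: 2056, 1540, 657, 151 bp.

2056, 1540, 657, 151 bp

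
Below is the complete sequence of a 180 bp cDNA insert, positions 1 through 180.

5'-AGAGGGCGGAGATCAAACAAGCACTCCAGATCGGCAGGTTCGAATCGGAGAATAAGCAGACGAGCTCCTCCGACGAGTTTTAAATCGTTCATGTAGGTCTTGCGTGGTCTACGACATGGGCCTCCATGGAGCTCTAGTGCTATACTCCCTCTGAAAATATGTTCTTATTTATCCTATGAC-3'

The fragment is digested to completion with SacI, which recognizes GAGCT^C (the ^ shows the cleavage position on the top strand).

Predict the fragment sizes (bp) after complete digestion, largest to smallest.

SacI sites (GAGCTC) start at positions 62, 129.
SacI cuts after base 5 of each site (before the last base), so after positions 66, 133.
Linear molecule, 2 cuts → 3 fragments:
  1–66 → 66 bp
  67–133 → 67 bp
  134–180 → 47 bp
Sorted largest to smallest: 67, 66, 47 bp.

67, 66, 47 bp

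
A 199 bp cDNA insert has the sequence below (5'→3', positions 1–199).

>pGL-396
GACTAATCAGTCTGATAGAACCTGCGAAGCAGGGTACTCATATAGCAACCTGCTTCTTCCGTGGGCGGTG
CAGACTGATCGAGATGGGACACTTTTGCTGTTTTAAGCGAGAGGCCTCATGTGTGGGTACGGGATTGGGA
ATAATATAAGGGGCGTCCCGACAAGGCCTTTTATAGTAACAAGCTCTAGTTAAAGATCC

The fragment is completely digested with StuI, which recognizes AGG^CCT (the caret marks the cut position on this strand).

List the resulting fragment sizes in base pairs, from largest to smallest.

114, 52, 33 bp

StuI sites (AGGCCT) start at positions 112, 164.
StuI cuts after base 3 of each site, so after positions 114, 166.
Linear molecule, 2 cuts → 3 fragments:
  1–114 → 114 bp
  115–166 → 52 bp
  167–199 → 33 bp
Sorted largest to smallest: 114, 52, 33 bp.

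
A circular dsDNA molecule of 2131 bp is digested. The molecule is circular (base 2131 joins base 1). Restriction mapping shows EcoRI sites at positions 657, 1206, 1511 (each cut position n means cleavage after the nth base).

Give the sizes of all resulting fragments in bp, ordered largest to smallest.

Circular molecule, 3 cuts → 3 fragments:
  1206 − 657 = 549 bp
  1511 − 1206 = 305 bp
  wrap: 2131 − 1511 + 657 = 1277 bp
Sorted largest to smallest: 1277, 549, 305 bp.

1277, 549, 305 bp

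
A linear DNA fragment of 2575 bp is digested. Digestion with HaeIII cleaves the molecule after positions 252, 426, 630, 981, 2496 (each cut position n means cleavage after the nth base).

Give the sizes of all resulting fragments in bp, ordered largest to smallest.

Linear molecule, 5 cuts → 6 fragments:
  252 − 0 = 252 bp
  426 − 252 = 174 bp
  630 − 426 = 204 bp
  981 − 630 = 351 bp
  2496 − 981 = 1515 bp
  2575 − 2496 = 79 bp
Sorted largest to smallest: 1515, 351, 252, 204, 174, 79 bp.

1515, 351, 252, 204, 174, 79 bp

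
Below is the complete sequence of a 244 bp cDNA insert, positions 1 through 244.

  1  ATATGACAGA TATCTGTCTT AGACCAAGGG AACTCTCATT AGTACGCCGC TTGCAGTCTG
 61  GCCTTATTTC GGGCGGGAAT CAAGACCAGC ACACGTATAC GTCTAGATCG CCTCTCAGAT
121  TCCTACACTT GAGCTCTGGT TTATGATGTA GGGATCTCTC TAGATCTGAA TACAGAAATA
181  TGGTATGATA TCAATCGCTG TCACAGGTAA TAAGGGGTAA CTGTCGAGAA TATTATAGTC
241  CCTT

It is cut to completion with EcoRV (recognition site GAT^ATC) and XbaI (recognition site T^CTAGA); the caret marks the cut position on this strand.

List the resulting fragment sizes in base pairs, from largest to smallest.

EcoRV sites (GATATC) start at positions 9, 187.
EcoRV cuts after base 3 of each site, so after positions 11, 189.
XbaI sites (TCTAGA) start at positions 102, 159.
XbaI cuts after the first base of each site, so after positions 102, 159.
Combined cut positions: 11, 102, 159, 189.
Linear molecule, 4 cuts → 5 fragments:
  1–11 → 11 bp
  12–102 → 91 bp
  103–159 → 57 bp
  160–189 → 30 bp
  190–244 → 55 bp
Sorted largest to smallest: 91, 57, 55, 30, 11 bp.

91, 57, 55, 30, 11 bp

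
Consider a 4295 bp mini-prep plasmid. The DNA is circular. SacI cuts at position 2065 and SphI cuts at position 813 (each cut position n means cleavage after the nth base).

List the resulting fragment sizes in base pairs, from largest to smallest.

3043, 1252 bp

Combined cut positions (sorted): 813, 2065.
Circular molecule, 2 cuts → 2 fragments:
  2065 − 813 = 1252 bp
  wrap: 4295 − 2065 + 813 = 3043 bp
Sorted largest to smallest: 3043, 1252 bp.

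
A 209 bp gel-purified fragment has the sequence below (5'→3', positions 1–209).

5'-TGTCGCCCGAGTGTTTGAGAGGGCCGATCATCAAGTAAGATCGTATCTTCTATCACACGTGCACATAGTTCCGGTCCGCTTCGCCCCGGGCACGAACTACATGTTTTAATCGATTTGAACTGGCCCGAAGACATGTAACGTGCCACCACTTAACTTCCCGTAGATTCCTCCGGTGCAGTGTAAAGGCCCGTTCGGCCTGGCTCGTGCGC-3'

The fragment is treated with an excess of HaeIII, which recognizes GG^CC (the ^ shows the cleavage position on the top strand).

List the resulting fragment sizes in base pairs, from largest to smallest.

100, 63, 23, 14, 9 bp

HaeIII sites (GGCC) start at positions 22, 122, 185, 194.
HaeIII cuts after base 2 of each site, so after positions 23, 123, 186, 195.
Linear molecule, 4 cuts → 5 fragments:
  1–23 → 23 bp
  24–123 → 100 bp
  124–186 → 63 bp
  187–195 → 9 bp
  196–209 → 14 bp
Sorted largest to smallest: 100, 63, 23, 14, 9 bp.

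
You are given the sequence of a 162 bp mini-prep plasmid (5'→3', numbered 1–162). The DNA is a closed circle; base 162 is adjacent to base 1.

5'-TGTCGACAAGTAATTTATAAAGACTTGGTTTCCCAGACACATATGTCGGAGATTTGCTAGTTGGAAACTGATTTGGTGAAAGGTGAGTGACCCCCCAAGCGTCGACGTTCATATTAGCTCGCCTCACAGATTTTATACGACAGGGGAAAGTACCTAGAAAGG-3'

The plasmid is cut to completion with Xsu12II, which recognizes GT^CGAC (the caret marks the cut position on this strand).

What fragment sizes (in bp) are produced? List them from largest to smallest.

99, 63 bp

Xsu12II sites (GTCGAC) start at positions 2, 101.
Xsu12II cuts after base 2 of each site, so after positions 3, 102.
Circular molecule, 2 cuts → 2 fragments:
  4–102 → 99 bp
  103–162 then 1–3 → 60 + 3 = 63 bp
Sorted largest to smallest: 99, 63 bp.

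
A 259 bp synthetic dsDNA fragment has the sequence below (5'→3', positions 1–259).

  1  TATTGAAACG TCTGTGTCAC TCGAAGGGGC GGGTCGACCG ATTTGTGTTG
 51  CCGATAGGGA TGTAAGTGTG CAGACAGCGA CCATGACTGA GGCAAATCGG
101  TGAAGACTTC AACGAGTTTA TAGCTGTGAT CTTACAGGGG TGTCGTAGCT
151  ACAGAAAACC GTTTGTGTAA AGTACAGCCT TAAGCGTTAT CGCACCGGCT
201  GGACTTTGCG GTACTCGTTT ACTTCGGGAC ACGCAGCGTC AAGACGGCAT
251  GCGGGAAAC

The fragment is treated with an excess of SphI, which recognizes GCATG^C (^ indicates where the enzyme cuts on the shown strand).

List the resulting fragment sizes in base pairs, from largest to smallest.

The SphI site (GCATGC) starts at position 247.
SphI cuts after base 5 of each site (before the last base), so after position 251.
Linear molecule, 1 cut → 2 fragments:
  1–251 → 251 bp
  252–259 → 8 bp
Sorted largest to smallest: 251, 8 bp.

251, 8 bp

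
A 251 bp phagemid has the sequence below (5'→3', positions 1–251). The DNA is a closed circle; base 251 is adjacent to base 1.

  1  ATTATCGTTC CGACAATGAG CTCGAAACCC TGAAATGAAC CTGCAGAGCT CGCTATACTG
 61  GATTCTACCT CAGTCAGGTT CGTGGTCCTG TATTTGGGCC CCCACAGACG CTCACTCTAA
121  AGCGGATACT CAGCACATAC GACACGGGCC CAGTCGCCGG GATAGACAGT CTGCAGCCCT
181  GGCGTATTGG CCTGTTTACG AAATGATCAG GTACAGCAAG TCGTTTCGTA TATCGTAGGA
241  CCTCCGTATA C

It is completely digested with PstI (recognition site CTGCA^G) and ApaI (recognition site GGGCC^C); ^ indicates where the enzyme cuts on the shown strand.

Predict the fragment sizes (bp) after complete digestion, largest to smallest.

PstI sites (CTGCAG) start at positions 41, 171.
PstI cuts after base 5 of each site (before the last base), so after positions 45, 175.
ApaI sites (GGGCCC) start at positions 96, 146.
ApaI cuts after base 5 of each site (before the last base), so after positions 100, 150.
Combined cut positions: 45, 100, 150, 175.
Circular molecule, 4 cuts → 4 fragments:
  46–100 → 55 bp
  101–150 → 50 bp
  151–175 → 25 bp
  176–251 then 1–45 → 76 + 45 = 121 bp
Sorted largest to smallest: 121, 55, 50, 25 bp.

121, 55, 50, 25 bp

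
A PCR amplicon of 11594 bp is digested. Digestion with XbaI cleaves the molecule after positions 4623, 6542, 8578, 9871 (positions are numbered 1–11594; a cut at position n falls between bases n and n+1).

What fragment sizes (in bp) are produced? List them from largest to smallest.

4623, 2036, 1919, 1723, 1293 bp

Linear molecule, 4 cuts → 5 fragments:
  4623 − 0 = 4623 bp
  6542 − 4623 = 1919 bp
  8578 − 6542 = 2036 bp
  9871 − 8578 = 1293 bp
  11594 − 9871 = 1723 bp
Sorted largest to smallest: 4623, 2036, 1919, 1723, 1293 bp.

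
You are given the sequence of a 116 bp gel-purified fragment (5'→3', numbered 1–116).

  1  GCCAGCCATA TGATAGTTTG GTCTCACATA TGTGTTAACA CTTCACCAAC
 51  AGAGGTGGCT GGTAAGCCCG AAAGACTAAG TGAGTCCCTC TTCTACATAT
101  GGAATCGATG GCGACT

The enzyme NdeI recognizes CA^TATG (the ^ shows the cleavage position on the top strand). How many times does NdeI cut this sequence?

3

CATATG occurs starting at positions 7, 27, 96.
NdeI cuts at 3 sites.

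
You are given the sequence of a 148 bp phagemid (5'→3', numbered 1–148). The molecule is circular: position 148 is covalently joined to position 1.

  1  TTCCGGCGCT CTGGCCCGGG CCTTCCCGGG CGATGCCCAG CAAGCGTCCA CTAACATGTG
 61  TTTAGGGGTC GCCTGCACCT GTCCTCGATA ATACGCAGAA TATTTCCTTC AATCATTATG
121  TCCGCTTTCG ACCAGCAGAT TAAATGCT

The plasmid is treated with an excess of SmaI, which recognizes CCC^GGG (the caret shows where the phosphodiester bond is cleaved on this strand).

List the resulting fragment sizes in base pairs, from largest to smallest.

138, 10 bp

SmaI sites (CCCGGG) start at positions 15, 25.
SmaI cuts after base 3 of each site, so after positions 17, 27.
Circular molecule, 2 cuts → 2 fragments:
  18–27 → 10 bp
  28–148 then 1–17 → 121 + 17 = 138 bp
Sorted largest to smallest: 138, 10 bp.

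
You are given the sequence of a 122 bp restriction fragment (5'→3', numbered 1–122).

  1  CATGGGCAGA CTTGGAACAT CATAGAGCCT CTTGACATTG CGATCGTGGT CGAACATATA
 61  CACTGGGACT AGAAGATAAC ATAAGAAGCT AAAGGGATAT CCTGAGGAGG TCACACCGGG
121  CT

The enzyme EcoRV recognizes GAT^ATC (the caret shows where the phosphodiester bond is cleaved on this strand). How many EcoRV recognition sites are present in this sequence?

GATATC occurs starting at position 96.
EcoRV cuts at 1 site.

1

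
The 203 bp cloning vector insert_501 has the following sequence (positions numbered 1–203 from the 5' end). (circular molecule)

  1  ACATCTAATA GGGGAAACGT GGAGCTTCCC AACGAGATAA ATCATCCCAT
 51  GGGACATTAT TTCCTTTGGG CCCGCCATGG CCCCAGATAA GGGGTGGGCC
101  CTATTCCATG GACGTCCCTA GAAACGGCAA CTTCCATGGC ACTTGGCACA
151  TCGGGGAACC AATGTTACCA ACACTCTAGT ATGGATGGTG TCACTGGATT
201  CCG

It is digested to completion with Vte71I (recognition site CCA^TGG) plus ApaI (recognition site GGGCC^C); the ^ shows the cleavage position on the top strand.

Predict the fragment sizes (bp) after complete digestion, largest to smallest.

116, 28, 23, 23, 8, 5 bp

Vte71I sites (CCATGG) start at positions 47, 75, 106, 134.
Vte71I cuts after base 3 of each site, so after positions 49, 77, 108, 136.
ApaI sites (GGGCCC) start at positions 68, 96.
ApaI cuts after base 5 of each site (before the last base), so after positions 72, 100.
Combined cut positions: 49, 72, 77, 100, 108, 136.
Circular molecule, 6 cuts → 6 fragments:
  50–72 → 23 bp
  73–77 → 5 bp
  78–100 → 23 bp
  101–108 → 8 bp
  109–136 → 28 bp
  137–203 then 1–49 → 67 + 49 = 116 bp
Sorted largest to smallest: 116, 28, 23, 23, 8, 5 bp.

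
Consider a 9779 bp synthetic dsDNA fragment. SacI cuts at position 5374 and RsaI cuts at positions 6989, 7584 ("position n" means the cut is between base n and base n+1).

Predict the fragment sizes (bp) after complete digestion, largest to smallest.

Combined cut positions (sorted): 5374, 6989, 7584.
Linear molecule, 3 cuts → 4 fragments:
  5374 − 0 = 5374 bp
  6989 − 5374 = 1615 bp
  7584 − 6989 = 595 bp
  9779 − 7584 = 2195 bp
Sorted largest to smallest: 5374, 2195, 1615, 595 bp.

5374, 2195, 1615, 595 bp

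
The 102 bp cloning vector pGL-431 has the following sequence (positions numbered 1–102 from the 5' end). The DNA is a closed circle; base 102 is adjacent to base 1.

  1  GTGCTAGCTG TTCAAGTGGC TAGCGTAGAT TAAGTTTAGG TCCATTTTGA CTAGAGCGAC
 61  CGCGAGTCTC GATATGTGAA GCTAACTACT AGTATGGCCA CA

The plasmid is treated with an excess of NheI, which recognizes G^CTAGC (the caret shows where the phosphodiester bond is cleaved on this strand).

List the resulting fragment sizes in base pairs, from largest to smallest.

86, 16 bp

NheI sites (GCTAGC) start at positions 3, 19.
NheI cuts after the first base of each site, so after positions 3, 19.
Circular molecule, 2 cuts → 2 fragments:
  4–19 → 16 bp
  20–102 then 1–3 → 83 + 3 = 86 bp
Sorted largest to smallest: 86, 16 bp.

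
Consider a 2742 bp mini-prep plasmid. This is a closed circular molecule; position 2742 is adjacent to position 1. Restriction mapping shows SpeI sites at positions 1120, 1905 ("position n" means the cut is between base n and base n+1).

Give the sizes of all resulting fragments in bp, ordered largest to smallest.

Circular molecule, 2 cuts → 2 fragments:
  1905 − 1120 = 785 bp
  wrap: 2742 − 1905 + 1120 = 1957 bp
Sorted largest to smallest: 1957, 785 bp.

1957, 785 bp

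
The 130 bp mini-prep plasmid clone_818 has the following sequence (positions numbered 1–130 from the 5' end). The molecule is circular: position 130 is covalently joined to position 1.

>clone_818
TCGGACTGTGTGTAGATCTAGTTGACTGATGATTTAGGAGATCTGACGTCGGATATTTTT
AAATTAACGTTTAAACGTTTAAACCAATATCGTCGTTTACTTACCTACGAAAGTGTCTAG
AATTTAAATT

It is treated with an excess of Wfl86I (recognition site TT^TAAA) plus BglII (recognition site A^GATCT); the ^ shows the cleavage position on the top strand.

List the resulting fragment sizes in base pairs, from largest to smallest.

Wfl86I sites (TTTAAA) start at positions 58, 70, 78, 123.
Wfl86I cuts after base 2 of each site, so after positions 59, 71, 79, 124.
BglII sites (AGATCT) start at positions 14, 39.
BglII cuts after the first base of each site, so after positions 14, 39.
Combined cut positions: 14, 39, 59, 71, 79, 124.
Circular molecule, 6 cuts → 6 fragments:
  15–39 → 25 bp
  40–59 → 20 bp
  60–71 → 12 bp
  72–79 → 8 bp
  80–124 → 45 bp
  125–130 then 1–14 → 6 + 14 = 20 bp
Sorted largest to smallest: 45, 25, 20, 20, 12, 8 bp.

45, 25, 20, 20, 12, 8 bp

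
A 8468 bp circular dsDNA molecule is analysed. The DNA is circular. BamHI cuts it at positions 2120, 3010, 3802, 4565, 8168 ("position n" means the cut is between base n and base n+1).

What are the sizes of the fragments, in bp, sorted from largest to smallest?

3603, 2420, 890, 792, 763 bp

Circular molecule, 5 cuts → 5 fragments:
  3010 − 2120 = 890 bp
  3802 − 3010 = 792 bp
  4565 − 3802 = 763 bp
  8168 − 4565 = 3603 bp
  wrap: 8468 − 8168 + 2120 = 2420 bp
Sorted largest to smallest: 3603, 2420, 890, 792, 763 bp.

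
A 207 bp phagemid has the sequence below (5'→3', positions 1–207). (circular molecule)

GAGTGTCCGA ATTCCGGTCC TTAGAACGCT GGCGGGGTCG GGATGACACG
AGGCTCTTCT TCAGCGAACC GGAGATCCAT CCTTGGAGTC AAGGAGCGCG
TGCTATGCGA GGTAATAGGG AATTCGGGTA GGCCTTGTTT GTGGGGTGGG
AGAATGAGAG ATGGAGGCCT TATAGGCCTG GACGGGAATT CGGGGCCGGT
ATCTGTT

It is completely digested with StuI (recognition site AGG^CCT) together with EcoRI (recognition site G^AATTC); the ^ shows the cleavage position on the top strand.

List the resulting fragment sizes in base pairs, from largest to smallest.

111, 35, 30, 12, 10, 9 bp

StuI sites (AGGCCT) start at positions 130, 165, 174.
StuI cuts after base 3 of each site, so after positions 132, 167, 176.
EcoRI sites (GAATTC) start at positions 9, 120, 186.
EcoRI cuts after the first base of each site, so after positions 9, 120, 186.
Combined cut positions: 9, 120, 132, 167, 176, 186.
Circular molecule, 6 cuts → 6 fragments:
  10–120 → 111 bp
  121–132 → 12 bp
  133–167 → 35 bp
  168–176 → 9 bp
  177–186 → 10 bp
  187–207 then 1–9 → 21 + 9 = 30 bp
Sorted largest to smallest: 111, 35, 30, 12, 10, 9 bp.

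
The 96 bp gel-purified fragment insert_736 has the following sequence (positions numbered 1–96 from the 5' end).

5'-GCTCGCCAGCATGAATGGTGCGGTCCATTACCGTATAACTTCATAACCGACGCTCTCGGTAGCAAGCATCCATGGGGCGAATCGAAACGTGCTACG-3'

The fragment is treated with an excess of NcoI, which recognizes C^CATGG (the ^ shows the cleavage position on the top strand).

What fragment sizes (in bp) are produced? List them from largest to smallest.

70, 26 bp

The NcoI site (CCATGG) starts at position 70.
NcoI cuts after the first base of each site, so after position 70.
Linear molecule, 1 cut → 2 fragments:
  1–70 → 70 bp
  71–96 → 26 bp
Sorted largest to smallest: 70, 26 bp.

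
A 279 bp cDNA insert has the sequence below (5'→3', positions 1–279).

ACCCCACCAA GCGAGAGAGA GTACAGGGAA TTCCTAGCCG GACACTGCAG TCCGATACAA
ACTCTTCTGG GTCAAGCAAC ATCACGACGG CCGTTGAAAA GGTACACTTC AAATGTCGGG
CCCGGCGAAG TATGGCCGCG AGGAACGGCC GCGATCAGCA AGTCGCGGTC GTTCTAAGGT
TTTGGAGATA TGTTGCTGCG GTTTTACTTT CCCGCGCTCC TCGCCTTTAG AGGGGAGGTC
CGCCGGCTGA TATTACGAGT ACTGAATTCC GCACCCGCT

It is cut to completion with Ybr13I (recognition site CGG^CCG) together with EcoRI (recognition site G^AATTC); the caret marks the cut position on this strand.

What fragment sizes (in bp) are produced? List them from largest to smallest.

Ybr13I sites (CGGCCG) start at positions 88, 146.
Ybr13I cuts after base 3 of each site, so after positions 90, 148.
EcoRI sites (GAATTC) start at positions 28, 264.
EcoRI cuts after the first base of each site, so after positions 28, 264.
Combined cut positions: 28, 90, 148, 264.
Linear molecule, 4 cuts → 5 fragments:
  1–28 → 28 bp
  29–90 → 62 bp
  91–148 → 58 bp
  149–264 → 116 bp
  265–279 → 15 bp
Sorted largest to smallest: 116, 62, 58, 28, 15 bp.

116, 62, 58, 28, 15 bp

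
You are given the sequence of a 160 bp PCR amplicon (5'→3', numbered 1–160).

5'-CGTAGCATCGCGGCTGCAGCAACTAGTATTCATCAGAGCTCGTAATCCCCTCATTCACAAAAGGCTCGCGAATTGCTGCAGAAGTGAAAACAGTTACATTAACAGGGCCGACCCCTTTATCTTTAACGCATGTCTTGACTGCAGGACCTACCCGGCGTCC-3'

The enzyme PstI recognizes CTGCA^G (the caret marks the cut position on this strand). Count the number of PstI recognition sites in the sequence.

3

CTGCAG occurs starting at positions 14, 76, 139.
PstI cuts at 3 sites.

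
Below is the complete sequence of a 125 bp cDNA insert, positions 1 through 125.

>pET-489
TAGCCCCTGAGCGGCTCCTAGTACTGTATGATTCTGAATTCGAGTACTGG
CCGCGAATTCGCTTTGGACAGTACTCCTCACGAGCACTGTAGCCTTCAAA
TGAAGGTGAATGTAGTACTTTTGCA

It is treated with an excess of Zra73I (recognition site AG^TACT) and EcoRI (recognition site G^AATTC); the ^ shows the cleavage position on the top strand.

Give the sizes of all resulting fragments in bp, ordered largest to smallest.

Zra73I sites (AGTACT) start at positions 20, 43, 70, 114.
Zra73I cuts after base 2 of each site, so after positions 21, 44, 71, 115.
EcoRI sites (GAATTC) start at positions 36, 55.
EcoRI cuts after the first base of each site, so after positions 36, 55.
Combined cut positions: 21, 36, 44, 55, 71, 115.
Linear molecule, 6 cuts → 7 fragments:
  1–21 → 21 bp
  22–36 → 15 bp
  37–44 → 8 bp
  45–55 → 11 bp
  56–71 → 16 bp
  72–115 → 44 bp
  116–125 → 10 bp
Sorted largest to smallest: 44, 21, 16, 15, 11, 10, 8 bp.

44, 21, 16, 15, 11, 10, 8 bp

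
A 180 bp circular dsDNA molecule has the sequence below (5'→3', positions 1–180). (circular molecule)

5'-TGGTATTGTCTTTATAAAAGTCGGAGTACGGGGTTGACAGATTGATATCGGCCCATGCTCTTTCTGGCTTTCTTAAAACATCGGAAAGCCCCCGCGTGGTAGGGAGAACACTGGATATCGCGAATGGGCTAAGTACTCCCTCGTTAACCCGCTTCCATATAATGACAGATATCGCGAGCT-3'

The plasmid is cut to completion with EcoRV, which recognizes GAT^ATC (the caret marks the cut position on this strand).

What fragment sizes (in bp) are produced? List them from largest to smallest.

EcoRV sites (GATATC) start at positions 44, 114, 168.
EcoRV cuts after base 3 of each site, so after positions 46, 116, 170.
Circular molecule, 3 cuts → 3 fragments:
  47–116 → 70 bp
  117–170 → 54 bp
  171–180 then 1–46 → 10 + 46 = 56 bp
Sorted largest to smallest: 70, 56, 54 bp.

70, 56, 54 bp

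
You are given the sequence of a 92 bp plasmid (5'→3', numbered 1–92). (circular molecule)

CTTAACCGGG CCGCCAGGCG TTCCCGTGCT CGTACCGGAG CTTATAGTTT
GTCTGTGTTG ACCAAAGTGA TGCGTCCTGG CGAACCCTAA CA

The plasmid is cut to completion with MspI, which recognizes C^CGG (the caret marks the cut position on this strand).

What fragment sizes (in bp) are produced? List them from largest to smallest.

MspI sites (CCGG) start at positions 6, 35.
MspI cuts after the first base of each site, so after positions 6, 35.
Circular molecule, 2 cuts → 2 fragments:
  7–35 → 29 bp
  36–92 then 1–6 → 57 + 6 = 63 bp
Sorted largest to smallest: 63, 29 bp.

63, 29 bp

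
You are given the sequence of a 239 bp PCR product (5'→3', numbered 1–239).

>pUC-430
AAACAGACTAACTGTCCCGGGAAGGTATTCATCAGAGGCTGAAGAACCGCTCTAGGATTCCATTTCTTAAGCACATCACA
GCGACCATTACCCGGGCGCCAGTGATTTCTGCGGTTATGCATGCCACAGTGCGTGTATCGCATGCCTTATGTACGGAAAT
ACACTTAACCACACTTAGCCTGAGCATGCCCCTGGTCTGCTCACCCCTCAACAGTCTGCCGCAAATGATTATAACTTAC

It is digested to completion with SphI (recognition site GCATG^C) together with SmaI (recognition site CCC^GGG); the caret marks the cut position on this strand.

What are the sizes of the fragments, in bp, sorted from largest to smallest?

SphI sites (GCATGC) start at positions 119, 140, 184.
SphI cuts after base 5 of each site (before the last base), so after positions 123, 144, 188.
SmaI sites (CCCGGG) start at positions 16, 91.
SmaI cuts after base 3 of each site, so after positions 18, 93.
Combined cut positions: 18, 93, 123, 144, 188.
Linear molecule, 5 cuts → 6 fragments:
  1–18 → 18 bp
  19–93 → 75 bp
  94–123 → 30 bp
  124–144 → 21 bp
  145–188 → 44 bp
  189–239 → 51 bp
Sorted largest to smallest: 75, 51, 44, 30, 21, 18 bp.

75, 51, 44, 30, 21, 18 bp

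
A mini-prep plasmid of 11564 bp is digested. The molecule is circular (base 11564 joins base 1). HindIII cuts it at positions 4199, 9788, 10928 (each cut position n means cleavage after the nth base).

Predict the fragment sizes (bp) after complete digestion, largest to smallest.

Circular molecule, 3 cuts → 3 fragments:
  9788 − 4199 = 5589 bp
  10928 − 9788 = 1140 bp
  wrap: 11564 − 10928 + 4199 = 4835 bp
Sorted largest to smallest: 5589, 4835, 1140 bp.

5589, 4835, 1140 bp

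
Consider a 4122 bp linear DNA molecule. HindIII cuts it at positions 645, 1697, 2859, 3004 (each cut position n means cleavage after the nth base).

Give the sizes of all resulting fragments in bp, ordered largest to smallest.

1162, 1118, 1052, 645, 145 bp

Linear molecule, 4 cuts → 5 fragments:
  645 − 0 = 645 bp
  1697 − 645 = 1052 bp
  2859 − 1697 = 1162 bp
  3004 − 2859 = 145 bp
  4122 − 3004 = 1118 bp
Sorted largest to smallest: 1162, 1118, 1052, 645, 145 bp.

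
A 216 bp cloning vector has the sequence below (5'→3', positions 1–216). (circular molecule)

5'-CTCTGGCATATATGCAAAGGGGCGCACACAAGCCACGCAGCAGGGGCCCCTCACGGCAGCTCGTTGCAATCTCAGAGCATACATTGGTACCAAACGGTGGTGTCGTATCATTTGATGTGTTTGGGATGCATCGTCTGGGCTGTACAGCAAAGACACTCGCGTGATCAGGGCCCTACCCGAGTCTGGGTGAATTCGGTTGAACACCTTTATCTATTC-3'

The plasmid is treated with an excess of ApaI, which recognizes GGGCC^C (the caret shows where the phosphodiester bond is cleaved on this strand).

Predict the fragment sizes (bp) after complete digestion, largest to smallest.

124, 92 bp

ApaI sites (GGGCCC) start at positions 44, 168.
ApaI cuts after base 5 of each site (before the last base), so after positions 48, 172.
Circular molecule, 2 cuts → 2 fragments:
  49–172 → 124 bp
  173–216 then 1–48 → 44 + 48 = 92 bp
Sorted largest to smallest: 124, 92 bp.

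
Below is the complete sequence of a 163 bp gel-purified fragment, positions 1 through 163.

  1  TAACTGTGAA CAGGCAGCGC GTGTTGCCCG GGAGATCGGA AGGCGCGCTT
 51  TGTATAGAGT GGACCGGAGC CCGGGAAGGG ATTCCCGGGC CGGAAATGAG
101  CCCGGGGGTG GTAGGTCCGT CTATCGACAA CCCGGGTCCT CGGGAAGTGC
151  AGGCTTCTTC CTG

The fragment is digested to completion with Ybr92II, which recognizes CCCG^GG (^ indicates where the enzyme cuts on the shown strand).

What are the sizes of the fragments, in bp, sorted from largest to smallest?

Ybr92II sites (CCCGGG) start at positions 27, 70, 84, 101, 131.
Ybr92II cuts after base 4 of each site, so after positions 30, 73, 87, 104, 134.
Linear molecule, 5 cuts → 6 fragments:
  1–30 → 30 bp
  31–73 → 43 bp
  74–87 → 14 bp
  88–104 → 17 bp
  105–134 → 30 bp
  135–163 → 29 bp
Sorted largest to smallest: 43, 30, 30, 29, 17, 14 bp.

43, 30, 30, 29, 17, 14 bp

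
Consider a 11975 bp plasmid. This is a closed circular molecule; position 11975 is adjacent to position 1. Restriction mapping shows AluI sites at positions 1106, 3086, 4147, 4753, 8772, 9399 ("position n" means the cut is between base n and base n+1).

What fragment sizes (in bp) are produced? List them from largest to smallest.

Circular molecule, 6 cuts → 6 fragments:
  3086 − 1106 = 1980 bp
  4147 − 3086 = 1061 bp
  4753 − 4147 = 606 bp
  8772 − 4753 = 4019 bp
  9399 − 8772 = 627 bp
  wrap: 11975 − 9399 + 1106 = 3682 bp
Sorted largest to smallest: 4019, 3682, 1980, 1061, 627, 606 bp.

4019, 3682, 1980, 1061, 627, 606 bp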